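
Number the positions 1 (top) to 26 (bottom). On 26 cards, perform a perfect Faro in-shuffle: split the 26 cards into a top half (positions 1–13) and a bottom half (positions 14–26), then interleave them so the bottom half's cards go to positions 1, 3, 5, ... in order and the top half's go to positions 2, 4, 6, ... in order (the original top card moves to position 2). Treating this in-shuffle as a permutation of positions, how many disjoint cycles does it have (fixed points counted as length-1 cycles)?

3

Trace each unvisited position around until it returns:
(1 2 4 8 16 5 ... len 18) (3 6 12 24 21 15) (9 18)
3 cycles in total.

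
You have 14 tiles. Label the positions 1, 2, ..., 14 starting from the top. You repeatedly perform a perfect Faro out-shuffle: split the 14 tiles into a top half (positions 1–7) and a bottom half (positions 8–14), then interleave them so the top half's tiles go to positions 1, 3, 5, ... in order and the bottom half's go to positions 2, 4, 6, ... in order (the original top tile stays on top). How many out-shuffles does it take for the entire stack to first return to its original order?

12

The out-shuffle permutes the 14 positions with cycle lengths [1, 1, 12].
Every tile is home exactly when every cycle has completed a whole number of laps, i.e. after lcm(1, 12) = 12 out-shuffles.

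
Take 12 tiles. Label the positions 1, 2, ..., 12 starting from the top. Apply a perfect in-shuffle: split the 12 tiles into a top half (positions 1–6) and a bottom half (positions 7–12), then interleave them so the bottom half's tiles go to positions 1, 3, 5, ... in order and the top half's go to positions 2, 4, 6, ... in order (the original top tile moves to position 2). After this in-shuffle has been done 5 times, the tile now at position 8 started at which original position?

Work backwards from position 8, undoing one in-shuffle at a time:
8 ← 4 ← 2 ← 1 ← 7 ← 10
So the tile now at position 8 started at position 10.

10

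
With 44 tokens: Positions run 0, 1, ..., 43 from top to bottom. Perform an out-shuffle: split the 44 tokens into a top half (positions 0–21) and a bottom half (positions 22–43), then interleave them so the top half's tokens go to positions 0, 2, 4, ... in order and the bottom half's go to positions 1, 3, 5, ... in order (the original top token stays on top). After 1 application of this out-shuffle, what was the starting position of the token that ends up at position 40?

20

Work backwards from position 40, undoing one out-shuffle at a time:
40 ← 20
So the token now at position 40 started at position 20.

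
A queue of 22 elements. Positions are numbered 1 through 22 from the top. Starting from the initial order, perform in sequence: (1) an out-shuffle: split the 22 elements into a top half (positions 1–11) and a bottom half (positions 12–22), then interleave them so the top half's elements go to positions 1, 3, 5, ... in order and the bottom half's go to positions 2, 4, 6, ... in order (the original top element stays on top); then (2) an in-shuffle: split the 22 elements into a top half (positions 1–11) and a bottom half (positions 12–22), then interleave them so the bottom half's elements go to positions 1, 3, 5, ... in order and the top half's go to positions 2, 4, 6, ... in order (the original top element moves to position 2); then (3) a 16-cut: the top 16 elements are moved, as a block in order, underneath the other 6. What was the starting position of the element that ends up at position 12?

2

Undo the operations in reverse order, starting from position 12:
  undo op 3 (cut 16): 12 ← 6
  undo op 2 (in-shuffle, from top half): 6 ← 3
  undo op 1 (out-shuffle, from top half): 3 ← 2
So the element at position 12 came from original position 2.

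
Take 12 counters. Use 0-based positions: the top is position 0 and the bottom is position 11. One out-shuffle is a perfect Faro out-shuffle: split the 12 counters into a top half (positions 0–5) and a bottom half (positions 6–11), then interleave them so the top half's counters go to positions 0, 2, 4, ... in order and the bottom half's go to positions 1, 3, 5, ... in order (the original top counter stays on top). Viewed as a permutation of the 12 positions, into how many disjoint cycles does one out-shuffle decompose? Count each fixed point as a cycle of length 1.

3

Trace each unvisited position around until it returns:
(0) (1 2 4 8 5 10 9 7 3 6) (11)
3 cycles in total.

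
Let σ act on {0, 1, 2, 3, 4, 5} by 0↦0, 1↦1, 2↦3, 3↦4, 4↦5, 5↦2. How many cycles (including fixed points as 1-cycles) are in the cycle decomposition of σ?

3

Cycle decomposition: (0) (1) (2 3 4 5).
3 cycles.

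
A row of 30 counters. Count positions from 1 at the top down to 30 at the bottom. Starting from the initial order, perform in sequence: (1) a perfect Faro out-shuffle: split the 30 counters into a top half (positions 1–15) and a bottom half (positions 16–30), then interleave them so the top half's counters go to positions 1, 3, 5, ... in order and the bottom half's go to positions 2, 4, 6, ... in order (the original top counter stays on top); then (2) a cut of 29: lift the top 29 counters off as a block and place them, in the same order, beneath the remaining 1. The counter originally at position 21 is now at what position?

13

Track the counter from position 21 forward through each operation:
  after op 1 (out-shuffle): 21 → 12
  after op 2 (cut 29): 12 → 13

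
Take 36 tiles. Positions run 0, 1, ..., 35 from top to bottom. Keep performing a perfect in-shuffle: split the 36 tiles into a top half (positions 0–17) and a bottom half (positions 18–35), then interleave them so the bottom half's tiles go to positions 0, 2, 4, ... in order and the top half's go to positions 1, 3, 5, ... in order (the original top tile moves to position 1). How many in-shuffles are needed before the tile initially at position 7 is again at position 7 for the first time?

Follow position 7 under repeated in-shuffles:
7 → 15 → 31 → 26 → 16 → 33 → 30 → 24 → ... → 7 (length 36)
It first returns after 36 in-shuffles.

36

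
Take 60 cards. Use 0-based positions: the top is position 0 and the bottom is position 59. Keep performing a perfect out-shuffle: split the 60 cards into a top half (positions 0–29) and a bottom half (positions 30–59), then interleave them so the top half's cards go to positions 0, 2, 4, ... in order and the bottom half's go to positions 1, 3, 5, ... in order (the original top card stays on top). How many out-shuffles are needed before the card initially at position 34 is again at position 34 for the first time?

Follow position 34 under repeated out-shuffles:
34 → 9 → 18 → 36 → 13 → 26 → 52 → 45 → ... → 34 (length 58)
It first returns after 58 out-shuffles.

58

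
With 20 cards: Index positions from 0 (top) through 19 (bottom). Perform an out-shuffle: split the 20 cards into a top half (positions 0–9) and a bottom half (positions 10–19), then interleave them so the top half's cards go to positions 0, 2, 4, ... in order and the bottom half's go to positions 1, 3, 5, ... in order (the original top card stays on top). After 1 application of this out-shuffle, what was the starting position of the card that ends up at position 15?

17

Work backwards from position 15, undoing one out-shuffle at a time:
15 ← 17
So the card now at position 15 started at position 17.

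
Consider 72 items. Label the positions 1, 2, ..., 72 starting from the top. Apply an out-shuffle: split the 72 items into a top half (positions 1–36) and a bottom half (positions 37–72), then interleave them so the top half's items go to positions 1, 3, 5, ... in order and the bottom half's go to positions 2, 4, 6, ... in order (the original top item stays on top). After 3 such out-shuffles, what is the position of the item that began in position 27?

Track the item's position through each out-shuffle:
27 → 53 → 34 → 67

67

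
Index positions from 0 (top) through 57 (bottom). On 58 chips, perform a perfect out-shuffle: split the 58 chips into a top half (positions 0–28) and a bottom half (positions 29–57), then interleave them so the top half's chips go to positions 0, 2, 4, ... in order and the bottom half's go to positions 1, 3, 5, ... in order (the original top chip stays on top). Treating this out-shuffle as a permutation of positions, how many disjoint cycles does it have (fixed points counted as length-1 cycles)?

Trace each unvisited position around until it returns:
(0) (1 2 4 8 16 32 ... len 18) (3 6 12 24 48 39 ... len 18) (5 10 20 40 23 46 ... len 18) (19 38) (57)
6 cycles in total.

6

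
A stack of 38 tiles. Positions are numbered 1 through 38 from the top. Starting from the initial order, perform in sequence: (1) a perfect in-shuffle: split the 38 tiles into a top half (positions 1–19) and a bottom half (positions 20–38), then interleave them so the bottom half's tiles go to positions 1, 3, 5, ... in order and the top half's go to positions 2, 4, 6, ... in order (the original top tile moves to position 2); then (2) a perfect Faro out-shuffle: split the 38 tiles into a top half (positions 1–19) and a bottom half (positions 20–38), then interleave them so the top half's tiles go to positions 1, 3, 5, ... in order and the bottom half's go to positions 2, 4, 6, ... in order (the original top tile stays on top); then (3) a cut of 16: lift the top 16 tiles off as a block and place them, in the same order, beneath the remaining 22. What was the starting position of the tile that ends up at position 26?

30

Undo the operations in reverse order, starting from position 26:
  undo op 3 (cut 16): 26 ← 4
  undo op 2 (out-shuffle, from bottom half): 4 ← 21
  undo op 1 (in-shuffle, from bottom half): 21 ← 30
So the tile at position 26 came from original position 30.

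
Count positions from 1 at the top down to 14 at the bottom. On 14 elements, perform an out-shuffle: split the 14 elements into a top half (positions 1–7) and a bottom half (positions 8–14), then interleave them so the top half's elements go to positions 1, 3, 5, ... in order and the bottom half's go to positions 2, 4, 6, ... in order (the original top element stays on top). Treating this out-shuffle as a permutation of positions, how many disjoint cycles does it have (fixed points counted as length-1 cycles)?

3

Trace each unvisited position around until it returns:
(1) (2 3 5 9 4 7 ... len 12) (14)
3 cycles in total.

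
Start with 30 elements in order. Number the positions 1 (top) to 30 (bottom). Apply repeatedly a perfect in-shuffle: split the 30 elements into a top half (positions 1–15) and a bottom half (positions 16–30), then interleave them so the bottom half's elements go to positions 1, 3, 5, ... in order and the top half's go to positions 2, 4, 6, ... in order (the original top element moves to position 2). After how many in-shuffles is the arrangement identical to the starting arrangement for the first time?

The in-shuffle permutes the 30 positions with cycle lengths [5, 5, 5, 5, 5, 5].
Every element is home exactly when every cycle has completed a whole number of laps, i.e. after lcm(5) = 5 in-shuffles.

5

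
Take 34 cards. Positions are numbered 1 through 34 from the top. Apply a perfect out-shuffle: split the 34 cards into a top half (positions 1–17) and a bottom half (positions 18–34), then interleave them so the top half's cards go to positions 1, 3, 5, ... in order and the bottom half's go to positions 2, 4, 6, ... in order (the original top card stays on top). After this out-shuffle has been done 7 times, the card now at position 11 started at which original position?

Work backwards from position 11, undoing one out-shuffle at a time:
11 ← 6 ← 20 ← 27 ← 14 ← 24 ← 29 ← 15
So the card now at position 11 started at position 15.

15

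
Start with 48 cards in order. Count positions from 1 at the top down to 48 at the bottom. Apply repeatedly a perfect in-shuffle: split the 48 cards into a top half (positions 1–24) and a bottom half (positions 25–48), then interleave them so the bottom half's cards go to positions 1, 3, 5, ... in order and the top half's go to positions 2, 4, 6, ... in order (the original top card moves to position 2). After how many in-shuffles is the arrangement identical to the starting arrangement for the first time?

21

The in-shuffle permutes the 48 positions with cycle lengths [3, 3, 21, 21].
Every card is home exactly when every cycle has completed a whole number of laps, i.e. after lcm(3, 21) = 21 in-shuffles.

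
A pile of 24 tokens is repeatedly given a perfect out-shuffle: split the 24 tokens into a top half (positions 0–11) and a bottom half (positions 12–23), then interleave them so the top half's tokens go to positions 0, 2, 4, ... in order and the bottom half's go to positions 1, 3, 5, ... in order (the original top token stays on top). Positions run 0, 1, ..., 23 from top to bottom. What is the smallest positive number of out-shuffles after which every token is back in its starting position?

11

The out-shuffle permutes the 24 positions with cycle lengths [1, 1, 11, 11].
Every token is home exactly when every cycle has completed a whole number of laps, i.e. after lcm(1, 11) = 11 out-shuffles.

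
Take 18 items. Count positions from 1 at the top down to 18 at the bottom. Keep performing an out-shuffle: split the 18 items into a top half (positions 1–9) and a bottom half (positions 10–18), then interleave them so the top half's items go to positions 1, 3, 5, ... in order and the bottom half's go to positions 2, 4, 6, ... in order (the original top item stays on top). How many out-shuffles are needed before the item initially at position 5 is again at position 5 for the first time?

8

Follow position 5 under repeated out-shuffles:
5 → 9 → 17 → 16 → 14 → 10 → 2 → 3 → 5
It first returns after 8 out-shuffles.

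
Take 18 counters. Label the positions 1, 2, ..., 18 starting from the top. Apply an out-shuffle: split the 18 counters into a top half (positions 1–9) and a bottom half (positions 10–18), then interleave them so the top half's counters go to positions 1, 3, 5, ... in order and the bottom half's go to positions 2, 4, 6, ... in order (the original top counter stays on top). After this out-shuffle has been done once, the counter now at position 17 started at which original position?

9

Work backwards from position 17, undoing one out-shuffle at a time:
17 ← 9
So the counter now at position 17 started at position 9.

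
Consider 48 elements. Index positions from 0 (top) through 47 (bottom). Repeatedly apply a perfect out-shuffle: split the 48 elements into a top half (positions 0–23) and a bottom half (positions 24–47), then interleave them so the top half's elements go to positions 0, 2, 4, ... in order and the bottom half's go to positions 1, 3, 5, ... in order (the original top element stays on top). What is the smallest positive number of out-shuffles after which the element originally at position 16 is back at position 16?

23

Follow position 16 under repeated out-shuffles:
16 → 32 → 17 → 34 → 21 → 42 → 37 → 27 → ... → 16 (length 23)
It first returns after 23 out-shuffles.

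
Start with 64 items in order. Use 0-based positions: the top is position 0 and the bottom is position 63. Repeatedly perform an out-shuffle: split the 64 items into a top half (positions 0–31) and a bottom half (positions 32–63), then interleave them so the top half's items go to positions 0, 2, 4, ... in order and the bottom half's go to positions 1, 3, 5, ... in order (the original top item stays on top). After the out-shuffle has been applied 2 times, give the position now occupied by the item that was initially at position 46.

Track the item's position through each out-shuffle:
46 → 29 → 58

58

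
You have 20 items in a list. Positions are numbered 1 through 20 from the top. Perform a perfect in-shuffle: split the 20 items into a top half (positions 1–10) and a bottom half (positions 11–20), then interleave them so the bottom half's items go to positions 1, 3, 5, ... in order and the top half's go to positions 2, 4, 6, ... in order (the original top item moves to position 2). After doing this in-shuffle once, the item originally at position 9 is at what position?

18

Track the item's position through each in-shuffle:
9 → 18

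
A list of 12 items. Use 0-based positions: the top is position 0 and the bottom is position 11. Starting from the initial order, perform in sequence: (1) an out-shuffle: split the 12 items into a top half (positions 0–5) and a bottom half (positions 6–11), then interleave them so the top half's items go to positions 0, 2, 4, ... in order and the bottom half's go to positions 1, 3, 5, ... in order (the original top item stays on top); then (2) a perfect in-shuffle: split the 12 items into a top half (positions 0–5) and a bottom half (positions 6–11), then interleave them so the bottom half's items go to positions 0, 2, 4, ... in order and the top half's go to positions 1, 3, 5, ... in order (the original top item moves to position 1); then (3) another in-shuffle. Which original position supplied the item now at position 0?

10

Undo the operations in reverse order, starting from position 0:
  undo op 3 (in-shuffle, from bottom half): 0 ← 6
  undo op 2 (in-shuffle, from bottom half): 6 ← 9
  undo op 1 (out-shuffle, from bottom half): 9 ← 10
So the item at position 0 came from original position 10.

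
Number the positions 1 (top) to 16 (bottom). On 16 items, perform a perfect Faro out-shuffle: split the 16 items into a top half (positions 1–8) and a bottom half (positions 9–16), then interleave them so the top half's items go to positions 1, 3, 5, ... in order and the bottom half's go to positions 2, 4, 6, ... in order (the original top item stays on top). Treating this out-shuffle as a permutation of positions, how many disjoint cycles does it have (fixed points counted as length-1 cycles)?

Trace each unvisited position around until it returns:
(1) (2 3 5 9) (4 7 13 10) (6 11) (8 15 14 12) (16)
6 cycles in total.

6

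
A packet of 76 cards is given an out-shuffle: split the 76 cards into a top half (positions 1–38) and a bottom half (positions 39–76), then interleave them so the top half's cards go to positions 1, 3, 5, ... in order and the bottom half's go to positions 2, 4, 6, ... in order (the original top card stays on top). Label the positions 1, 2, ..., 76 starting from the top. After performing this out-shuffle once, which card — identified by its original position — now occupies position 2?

Work backwards from position 2, undoing one out-shuffle at a time:
2 ← 39
So the card now at position 2 started at position 39.

39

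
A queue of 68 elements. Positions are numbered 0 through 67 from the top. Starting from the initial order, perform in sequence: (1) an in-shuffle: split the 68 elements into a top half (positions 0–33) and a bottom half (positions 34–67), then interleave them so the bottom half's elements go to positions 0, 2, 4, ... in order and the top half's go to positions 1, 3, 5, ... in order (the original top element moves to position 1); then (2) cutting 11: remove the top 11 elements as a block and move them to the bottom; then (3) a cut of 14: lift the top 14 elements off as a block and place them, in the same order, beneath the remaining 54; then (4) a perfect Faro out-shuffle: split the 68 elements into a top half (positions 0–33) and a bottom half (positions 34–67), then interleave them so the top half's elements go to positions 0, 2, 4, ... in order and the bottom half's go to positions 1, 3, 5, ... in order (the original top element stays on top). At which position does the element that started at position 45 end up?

63

Track the element from position 45 forward through each operation:
  after op 1 (in-shuffle): 45 → 22
  after op 2 (cut 11): 22 → 11
  after op 3 (cut 14): 11 → 65
  after op 4 (out-shuffle): 65 → 63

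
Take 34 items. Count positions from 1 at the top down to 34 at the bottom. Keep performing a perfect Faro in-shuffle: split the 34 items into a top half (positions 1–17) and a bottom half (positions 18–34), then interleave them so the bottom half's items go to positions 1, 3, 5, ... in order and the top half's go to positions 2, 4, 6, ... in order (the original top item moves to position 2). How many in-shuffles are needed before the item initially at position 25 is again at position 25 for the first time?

Follow position 25 under repeated in-shuffles:
25 → 15 → 30 → 25
It first returns after 3 in-shuffles.

3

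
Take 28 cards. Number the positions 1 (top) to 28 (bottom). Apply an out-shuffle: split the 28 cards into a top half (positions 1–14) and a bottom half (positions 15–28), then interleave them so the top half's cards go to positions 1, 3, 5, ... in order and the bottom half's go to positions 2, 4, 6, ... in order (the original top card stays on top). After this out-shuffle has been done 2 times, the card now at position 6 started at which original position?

Work backwards from position 6, undoing one out-shuffle at a time:
6 ← 17 ← 9
So the card now at position 6 started at position 9.

9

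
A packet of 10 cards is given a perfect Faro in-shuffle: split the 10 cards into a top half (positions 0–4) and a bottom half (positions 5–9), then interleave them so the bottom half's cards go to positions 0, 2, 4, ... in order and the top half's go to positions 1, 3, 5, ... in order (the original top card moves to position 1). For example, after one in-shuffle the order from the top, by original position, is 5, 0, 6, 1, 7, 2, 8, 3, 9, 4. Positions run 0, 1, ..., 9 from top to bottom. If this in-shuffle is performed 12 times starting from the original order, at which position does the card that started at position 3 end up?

4

Track the card's position through each in-shuffle:
3 → 7 → 4 → 9 → 8 → 6 → 2 → 5 → 0 → 1 → 3 → 7 → 4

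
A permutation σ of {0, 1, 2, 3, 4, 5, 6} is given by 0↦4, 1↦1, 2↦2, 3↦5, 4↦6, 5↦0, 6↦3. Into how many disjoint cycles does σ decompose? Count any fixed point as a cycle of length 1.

Cycle decomposition: (0 4 6 3 5) (1) (2).
3 cycles.

3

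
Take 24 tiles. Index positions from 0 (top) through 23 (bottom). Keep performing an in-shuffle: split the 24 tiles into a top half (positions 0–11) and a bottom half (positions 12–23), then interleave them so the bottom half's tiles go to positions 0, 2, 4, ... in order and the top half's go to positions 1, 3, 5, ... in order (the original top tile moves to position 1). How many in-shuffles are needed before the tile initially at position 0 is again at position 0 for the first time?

20

Follow position 0 under repeated in-shuffles:
0 → 1 → 3 → 7 → 15 → 6 → 13 → 2 → 5 → 11 → 23 → 22 → 20 → 16 → 8 → 17 → 10 → 21 → 18 → 12 → 0
It first returns after 20 in-shuffles.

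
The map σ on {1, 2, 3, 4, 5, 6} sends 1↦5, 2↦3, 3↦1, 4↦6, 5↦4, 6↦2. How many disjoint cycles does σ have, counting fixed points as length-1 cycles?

1

Cycle decomposition: (1 5 4 6 2 3).
1 cycle.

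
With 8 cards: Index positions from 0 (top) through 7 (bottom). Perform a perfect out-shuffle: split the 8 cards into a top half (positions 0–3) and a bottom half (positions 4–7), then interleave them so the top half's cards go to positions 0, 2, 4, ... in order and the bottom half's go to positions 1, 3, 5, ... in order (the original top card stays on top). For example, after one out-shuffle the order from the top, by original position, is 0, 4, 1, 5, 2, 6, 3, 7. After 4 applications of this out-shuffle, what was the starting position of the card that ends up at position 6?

Work backwards from position 6, undoing one out-shuffle at a time:
6 ← 3 ← 5 ← 6 ← 3
So the card now at position 6 started at position 3.

3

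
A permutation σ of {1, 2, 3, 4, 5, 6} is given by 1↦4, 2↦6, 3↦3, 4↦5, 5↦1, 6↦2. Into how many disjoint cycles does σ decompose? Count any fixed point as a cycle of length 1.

3

Cycle decomposition: (1 4 5) (2 6) (3).
3 cycles.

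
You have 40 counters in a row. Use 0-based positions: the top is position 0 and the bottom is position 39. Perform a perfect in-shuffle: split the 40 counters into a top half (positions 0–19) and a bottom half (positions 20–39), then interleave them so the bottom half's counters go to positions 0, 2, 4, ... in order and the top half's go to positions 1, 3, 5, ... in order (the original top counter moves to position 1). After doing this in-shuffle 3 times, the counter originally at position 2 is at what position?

Track the counter's position through each in-shuffle:
2 → 5 → 11 → 23

23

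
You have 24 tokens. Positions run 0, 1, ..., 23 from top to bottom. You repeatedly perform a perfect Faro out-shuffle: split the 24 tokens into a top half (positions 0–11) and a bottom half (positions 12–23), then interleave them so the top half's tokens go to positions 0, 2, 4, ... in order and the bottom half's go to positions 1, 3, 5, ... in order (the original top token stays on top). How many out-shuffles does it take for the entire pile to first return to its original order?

11

The out-shuffle permutes the 24 positions with cycle lengths [1, 1, 11, 11].
Every token is home exactly when every cycle has completed a whole number of laps, i.e. after lcm(1, 11) = 11 out-shuffles.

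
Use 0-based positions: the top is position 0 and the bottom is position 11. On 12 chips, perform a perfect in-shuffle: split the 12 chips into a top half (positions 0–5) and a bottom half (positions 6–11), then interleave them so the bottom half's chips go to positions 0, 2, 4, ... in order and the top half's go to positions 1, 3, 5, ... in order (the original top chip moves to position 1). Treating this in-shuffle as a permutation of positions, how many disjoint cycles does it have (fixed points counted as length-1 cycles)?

Trace each unvisited position around until it returns:
(0 1 3 7 2 5 ... len 12)
1 cycle in total.

1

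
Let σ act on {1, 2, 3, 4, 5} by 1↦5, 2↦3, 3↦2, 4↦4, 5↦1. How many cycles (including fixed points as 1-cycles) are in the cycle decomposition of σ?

3

Cycle decomposition: (1 5) (2 3) (4).
3 cycles.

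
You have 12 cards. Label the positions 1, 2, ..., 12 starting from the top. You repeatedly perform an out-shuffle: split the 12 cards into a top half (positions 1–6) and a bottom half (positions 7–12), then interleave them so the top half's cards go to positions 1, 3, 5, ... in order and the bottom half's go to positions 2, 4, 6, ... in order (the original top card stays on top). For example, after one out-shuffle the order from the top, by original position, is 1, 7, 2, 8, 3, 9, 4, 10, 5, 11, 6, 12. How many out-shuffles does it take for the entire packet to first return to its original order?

10

The out-shuffle permutes the 12 positions with cycle lengths [1, 1, 10].
Every card is home exactly when every cycle has completed a whole number of laps, i.e. after lcm(1, 10) = 10 out-shuffles.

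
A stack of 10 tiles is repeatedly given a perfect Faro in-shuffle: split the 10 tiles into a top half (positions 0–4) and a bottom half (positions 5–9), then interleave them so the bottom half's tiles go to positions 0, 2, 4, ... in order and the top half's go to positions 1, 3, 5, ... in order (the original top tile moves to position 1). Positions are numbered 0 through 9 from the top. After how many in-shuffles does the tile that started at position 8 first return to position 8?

10

Follow position 8 under repeated in-shuffles:
8 → 6 → 2 → 5 → 0 → 1 → 3 → 7 → 4 → 9 → 8
It first returns after 10 in-shuffles.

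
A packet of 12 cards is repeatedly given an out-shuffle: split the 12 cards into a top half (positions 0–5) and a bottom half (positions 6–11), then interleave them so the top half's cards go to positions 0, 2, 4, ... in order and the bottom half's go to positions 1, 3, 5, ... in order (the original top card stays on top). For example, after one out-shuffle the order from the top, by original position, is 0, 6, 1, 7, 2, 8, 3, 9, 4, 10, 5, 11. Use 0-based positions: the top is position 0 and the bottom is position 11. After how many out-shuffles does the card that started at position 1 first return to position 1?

Follow position 1 under repeated out-shuffles:
1 → 2 → 4 → 8 → 5 → 10 → 9 → 7 → 3 → 6 → 1
It first returns after 10 out-shuffles.

10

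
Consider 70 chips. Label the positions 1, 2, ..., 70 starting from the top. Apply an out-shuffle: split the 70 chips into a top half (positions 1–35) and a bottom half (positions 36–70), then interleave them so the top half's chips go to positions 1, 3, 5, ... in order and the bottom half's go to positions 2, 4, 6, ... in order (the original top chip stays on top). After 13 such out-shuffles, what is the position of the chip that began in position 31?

52

Track position through each out-shuffle: 31 → 61 → 52 → 34 → 67 → ... (continuing for 13 shuffles total) → 52.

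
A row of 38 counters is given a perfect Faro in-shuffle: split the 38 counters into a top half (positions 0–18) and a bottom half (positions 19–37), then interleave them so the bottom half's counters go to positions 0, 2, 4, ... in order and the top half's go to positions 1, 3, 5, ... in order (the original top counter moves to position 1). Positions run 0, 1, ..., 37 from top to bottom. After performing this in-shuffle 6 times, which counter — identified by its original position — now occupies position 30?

33

Work backwards from position 30, undoing one in-shuffle at a time:
30 ← 34 ← 36 ← 37 ← 18 ← 28 ← 33
So the counter now at position 30 started at position 33.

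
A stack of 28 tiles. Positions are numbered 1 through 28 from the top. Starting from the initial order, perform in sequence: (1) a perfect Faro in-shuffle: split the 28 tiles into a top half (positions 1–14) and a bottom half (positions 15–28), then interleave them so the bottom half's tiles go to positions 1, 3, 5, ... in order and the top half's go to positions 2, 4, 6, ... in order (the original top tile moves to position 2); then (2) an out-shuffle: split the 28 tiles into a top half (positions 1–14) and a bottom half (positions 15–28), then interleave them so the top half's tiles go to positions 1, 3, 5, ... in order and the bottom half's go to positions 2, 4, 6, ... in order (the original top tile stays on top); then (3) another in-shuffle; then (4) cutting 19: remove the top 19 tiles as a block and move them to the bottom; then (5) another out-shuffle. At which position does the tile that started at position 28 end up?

7

Track the tile from position 28 forward through each operation:
  after op 1 (in-shuffle): 28 → 27
  after op 2 (out-shuffle): 27 → 26
  after op 3 (in-shuffle): 26 → 23
  after op 4 (cut 19): 23 → 4
  after op 5 (out-shuffle): 4 → 7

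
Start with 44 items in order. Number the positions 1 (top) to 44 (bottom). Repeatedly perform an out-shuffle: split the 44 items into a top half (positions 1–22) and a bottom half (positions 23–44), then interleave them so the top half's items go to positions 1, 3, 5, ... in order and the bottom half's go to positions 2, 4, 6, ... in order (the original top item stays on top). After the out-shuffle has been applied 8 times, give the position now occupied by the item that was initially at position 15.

16

Track the item's position through each out-shuffle:
15 → 29 → 14 → 27 → 10 → 19 → 37 → 30 → 16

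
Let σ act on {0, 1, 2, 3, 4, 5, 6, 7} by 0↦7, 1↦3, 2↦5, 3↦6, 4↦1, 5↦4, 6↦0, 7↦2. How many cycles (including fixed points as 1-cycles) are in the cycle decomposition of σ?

Cycle decomposition: (0 7 2 5 4 1 3 6).
1 cycle.

1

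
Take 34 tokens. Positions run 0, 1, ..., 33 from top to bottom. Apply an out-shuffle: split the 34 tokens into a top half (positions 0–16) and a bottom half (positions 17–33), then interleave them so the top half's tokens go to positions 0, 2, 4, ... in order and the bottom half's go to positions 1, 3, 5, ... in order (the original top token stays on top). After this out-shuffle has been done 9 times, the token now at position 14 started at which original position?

28

Work backwards from position 14, undoing one out-shuffle at a time:
14 ← 7 ← 20 ← 10 ← 5 ← 19 ← 26 ← 13 ← 23 ← 28
So the token now at position 14 started at position 28.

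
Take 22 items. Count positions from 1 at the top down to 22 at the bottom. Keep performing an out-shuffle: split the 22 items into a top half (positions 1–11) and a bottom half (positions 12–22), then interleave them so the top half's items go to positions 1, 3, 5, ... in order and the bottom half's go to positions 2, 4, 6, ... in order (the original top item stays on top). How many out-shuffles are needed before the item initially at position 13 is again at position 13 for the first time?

Follow position 13 under repeated out-shuffles:
13 → 4 → 7 → 13
It first returns after 3 out-shuffles.

3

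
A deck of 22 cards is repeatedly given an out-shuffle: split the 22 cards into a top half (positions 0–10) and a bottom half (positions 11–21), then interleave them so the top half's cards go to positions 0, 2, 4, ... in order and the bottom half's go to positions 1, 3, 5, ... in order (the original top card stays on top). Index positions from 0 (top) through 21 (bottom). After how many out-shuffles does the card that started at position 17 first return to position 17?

6

Follow position 17 under repeated out-shuffles:
17 → 13 → 5 → 10 → 20 → 19 → 17
It first returns after 6 out-shuffles.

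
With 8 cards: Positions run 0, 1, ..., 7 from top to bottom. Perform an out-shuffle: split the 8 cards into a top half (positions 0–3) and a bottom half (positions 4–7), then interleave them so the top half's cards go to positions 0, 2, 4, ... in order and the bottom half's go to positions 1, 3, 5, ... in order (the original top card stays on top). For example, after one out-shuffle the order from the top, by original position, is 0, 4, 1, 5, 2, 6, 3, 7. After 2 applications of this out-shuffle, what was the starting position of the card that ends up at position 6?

5

Work backwards from position 6, undoing one out-shuffle at a time:
6 ← 3 ← 5
So the card now at position 6 started at position 5.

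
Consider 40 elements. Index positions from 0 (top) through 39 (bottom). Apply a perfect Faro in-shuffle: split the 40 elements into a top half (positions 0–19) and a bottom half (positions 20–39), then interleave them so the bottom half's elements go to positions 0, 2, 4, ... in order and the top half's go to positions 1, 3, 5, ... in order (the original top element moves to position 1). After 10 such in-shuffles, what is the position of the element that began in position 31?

8

Track the element's position through each in-shuffle:
31 → 22 → 4 → 9 → 19 → 39 → 38 → 36 → 32 → 24 → 8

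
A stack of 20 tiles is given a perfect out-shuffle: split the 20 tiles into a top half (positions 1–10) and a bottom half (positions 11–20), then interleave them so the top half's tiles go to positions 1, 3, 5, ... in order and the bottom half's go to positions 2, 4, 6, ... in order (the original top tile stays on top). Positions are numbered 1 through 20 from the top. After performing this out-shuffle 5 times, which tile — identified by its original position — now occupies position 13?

Work backwards from position 13, undoing one out-shuffle at a time:
13 ← 7 ← 4 ← 12 ← 16 ← 18
So the tile now at position 13 started at position 18.

18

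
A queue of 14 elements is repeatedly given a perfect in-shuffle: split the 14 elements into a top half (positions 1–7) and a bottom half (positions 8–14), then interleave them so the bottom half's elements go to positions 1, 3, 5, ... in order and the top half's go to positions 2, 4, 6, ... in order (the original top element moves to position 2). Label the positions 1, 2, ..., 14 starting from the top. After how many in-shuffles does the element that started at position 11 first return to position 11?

Follow position 11 under repeated in-shuffles:
11 → 7 → 14 → 13 → 11
It first returns after 4 in-shuffles.

4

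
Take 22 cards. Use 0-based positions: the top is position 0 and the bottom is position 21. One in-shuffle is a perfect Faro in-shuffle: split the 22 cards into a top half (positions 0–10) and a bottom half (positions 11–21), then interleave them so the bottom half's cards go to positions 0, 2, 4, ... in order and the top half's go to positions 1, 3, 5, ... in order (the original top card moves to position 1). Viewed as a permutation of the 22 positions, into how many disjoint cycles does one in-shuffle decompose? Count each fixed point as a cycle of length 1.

Trace each unvisited position around until it returns:
(0 1 3 7 15 8 ... len 11) (4 9 19 16 10 21 ... len 11)
2 cycles in total.

2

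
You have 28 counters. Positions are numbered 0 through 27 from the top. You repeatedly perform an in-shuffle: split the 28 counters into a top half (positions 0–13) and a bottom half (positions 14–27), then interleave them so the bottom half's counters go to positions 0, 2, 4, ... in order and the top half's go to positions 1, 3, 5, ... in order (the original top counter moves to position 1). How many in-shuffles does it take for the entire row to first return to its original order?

The in-shuffle permutes the 28 positions with cycle lengths [28].
Every counter is home exactly when every cycle has completed a whole number of laps, i.e. after lcm(28) = 28 in-shuffles.

28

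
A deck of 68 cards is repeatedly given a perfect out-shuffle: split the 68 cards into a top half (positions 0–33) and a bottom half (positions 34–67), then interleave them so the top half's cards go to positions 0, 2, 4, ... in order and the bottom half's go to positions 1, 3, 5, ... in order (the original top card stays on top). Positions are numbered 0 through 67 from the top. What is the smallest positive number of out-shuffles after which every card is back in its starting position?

66

The out-shuffle permutes the 68 positions with cycle lengths [1, 1, 66].
Every card is home exactly when every cycle has completed a whole number of laps, i.e. after lcm(1, 66) = 66 out-shuffles.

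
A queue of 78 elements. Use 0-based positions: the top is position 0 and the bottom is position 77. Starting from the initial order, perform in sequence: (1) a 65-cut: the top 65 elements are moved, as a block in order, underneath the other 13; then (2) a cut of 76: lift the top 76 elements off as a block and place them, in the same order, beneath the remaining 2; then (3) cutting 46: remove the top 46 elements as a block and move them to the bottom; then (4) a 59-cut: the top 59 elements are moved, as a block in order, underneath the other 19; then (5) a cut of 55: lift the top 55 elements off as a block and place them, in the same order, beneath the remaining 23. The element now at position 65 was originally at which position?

54

Undo the operations in reverse order, starting from position 65:
  undo op 5 (cut 55): 65 ← 42
  undo op 4 (cut 59): 42 ← 23
  undo op 3 (cut 46): 23 ← 69
  undo op 2 (cut 76): 69 ← 67
  undo op 1 (cut 65): 67 ← 54
So the element at position 65 came from original position 54.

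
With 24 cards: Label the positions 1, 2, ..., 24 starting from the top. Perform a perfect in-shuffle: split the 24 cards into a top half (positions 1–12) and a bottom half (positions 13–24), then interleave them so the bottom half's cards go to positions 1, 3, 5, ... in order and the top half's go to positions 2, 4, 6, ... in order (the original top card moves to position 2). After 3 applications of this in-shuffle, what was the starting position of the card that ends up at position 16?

2

Work backwards from position 16, undoing one in-shuffle at a time:
16 ← 8 ← 4 ← 2
So the card now at position 16 started at position 2.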